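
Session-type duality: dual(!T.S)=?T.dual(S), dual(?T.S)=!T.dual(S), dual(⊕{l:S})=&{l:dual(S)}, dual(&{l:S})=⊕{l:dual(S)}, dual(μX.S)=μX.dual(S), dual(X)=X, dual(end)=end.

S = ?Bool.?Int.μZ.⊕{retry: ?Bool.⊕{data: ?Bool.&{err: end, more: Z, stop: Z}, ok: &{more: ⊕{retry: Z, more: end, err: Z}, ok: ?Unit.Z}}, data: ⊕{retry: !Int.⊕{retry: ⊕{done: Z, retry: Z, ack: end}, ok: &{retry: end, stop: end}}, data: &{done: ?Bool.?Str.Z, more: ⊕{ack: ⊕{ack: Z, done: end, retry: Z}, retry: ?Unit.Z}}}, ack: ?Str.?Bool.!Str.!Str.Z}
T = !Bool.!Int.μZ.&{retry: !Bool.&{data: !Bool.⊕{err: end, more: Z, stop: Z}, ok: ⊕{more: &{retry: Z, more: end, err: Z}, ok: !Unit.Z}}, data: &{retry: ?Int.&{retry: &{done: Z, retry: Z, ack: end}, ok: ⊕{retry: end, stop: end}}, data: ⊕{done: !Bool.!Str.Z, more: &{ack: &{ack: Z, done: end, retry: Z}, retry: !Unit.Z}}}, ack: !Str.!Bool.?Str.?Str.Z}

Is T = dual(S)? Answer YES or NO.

YES

?Bool | !Bool  match
  ?Int | !Int  match
    μZ | μZ  match (μ self-dual)
      ⊕{retry,data,ack} | &{retry,data,ack}  match same labels
        • retry:
          ?Bool | !Bool  match
            ⊕{data,ok} | &{data,ok}  match same labels
              • data:
                ?Bool | !Bool  match
                  &{err,more,stop} | ⊕{err,more,stop}  match same labels
                    • err:
                      end | end  match
                    • more:
                      Z | Z  match
                    • stop:
                      Z | Z  match
              • ok:
                &{more,ok} | ⊕{more,ok}  match same labels
                  • more:
                    ⊕{retry,more,err} | &{retry,more,err}  match same labels
                      • retry:
                        Z | Z  match
                      • more:
                        end | end  match
                      • err:
                        Z | Z  match
                  • ok:
                    ?Unit | !Unit  match
                      Z | Z  match
        • data:
          ⊕{retry,data} | &{retry,data}  match same labels
            • retry:
              !Int | ?Int  match
                ⊕{retry,ok} | &{retry,ok}  match same labels
                  • retry:
                    ⊕{done,retry,ack} | &{done,retry,ack}  match same labels
                      • done:
                        Z | Z  match
                      • retry:
                        Z | Z  match
                      • ack:
                        end | end  match
                  • ok:
                    &{retry,stop} | ⊕{retry,stop}  match same labels
                      • retry:
                        end | end  match
                      • stop:
                        end | end  match
            • data:
              &{done,more} | ⊕{done,more}  match same labels
                • done:
                  ?Bool | !Bool  match
                    ?Str | !Str  match
                      Z | Z  match
                • more:
                  ⊕{ack,retry} | &{ack,retry}  match same labels
                    • ack:
                      ⊕{ack,done,retry} | &{ack,done,retry}  match same labels
                        • ack:
                          Z | Z  match
                        • done:
                          end | end  match
                        • retry:
                          Z | Z  match
                    • retry:
                      ?Unit | !Unit  match
                        Z | Z  match
        • ack:
          ?Str | !Str  match
            ?Bool | !Bool  match
              !Str | ?Str  match
                !Str | ?Str  match
                  Z | Z  match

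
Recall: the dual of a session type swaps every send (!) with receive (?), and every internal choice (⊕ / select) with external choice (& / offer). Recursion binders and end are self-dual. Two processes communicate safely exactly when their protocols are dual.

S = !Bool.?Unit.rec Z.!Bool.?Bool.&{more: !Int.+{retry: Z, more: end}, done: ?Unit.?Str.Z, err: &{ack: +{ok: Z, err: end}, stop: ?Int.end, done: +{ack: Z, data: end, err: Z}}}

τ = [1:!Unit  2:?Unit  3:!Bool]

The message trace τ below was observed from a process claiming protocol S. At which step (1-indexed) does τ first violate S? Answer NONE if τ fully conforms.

step 1: got !Unit, protocol expects !Bool  ✗

1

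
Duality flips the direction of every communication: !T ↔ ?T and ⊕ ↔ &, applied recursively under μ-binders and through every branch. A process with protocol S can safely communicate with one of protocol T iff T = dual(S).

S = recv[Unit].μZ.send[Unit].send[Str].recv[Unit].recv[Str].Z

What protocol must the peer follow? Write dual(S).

send[Unit].μZ.recv[Unit].recv[Str].send[Unit].send[Str].Z

recv[Unit] = send[Unit]
  μZ = μZ  (rec unchanged)
    send[Unit] = recv[Unit]
      send[Str] = recv[Str]
        recv[Unit] = send[Unit]
          recv[Str] = send[Str]
            dual(Z) = Z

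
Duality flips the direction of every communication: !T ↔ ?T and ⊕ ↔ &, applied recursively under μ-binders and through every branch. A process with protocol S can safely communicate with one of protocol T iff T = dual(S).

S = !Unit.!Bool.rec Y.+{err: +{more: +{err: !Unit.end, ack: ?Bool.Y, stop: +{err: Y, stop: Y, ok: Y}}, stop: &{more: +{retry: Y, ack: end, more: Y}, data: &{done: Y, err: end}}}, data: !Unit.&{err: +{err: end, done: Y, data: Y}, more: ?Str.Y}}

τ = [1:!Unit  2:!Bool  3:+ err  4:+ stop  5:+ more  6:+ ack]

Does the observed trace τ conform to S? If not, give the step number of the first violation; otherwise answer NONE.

@1 !Unit  ok  now at !Bool.rec Y.…
@2 !Bool  ok  now at rec Y.…
@3 + err  ok  now at +{more: +{err: !Unit.end, ack: ?Bool.rec Y.…, stop: +{err: rec Y.…, stop: rec Y.…, ok: rec Y.…}}, stop: &{more: +{retry: rec Y.…, ack: end, more: rec Y.…}, data: &{done: rec Y.…, err: end}}}
@4 + stop  ok  now at &{more: +{retry: rec Y.…, ack: end, more: rec Y.…}, data: &{done: rec Y.…, err: end}}
@5 got + more, protocol expects & more or & data  ✗

5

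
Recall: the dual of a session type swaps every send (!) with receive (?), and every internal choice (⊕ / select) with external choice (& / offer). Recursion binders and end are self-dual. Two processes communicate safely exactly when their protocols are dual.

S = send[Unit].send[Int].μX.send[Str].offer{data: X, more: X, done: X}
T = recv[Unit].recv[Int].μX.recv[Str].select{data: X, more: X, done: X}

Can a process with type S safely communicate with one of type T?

send[Unit] vs recv[Unit]  match
  send[Int] vs recv[Int]  match
    μX vs μX  match (rec unchanged)
      send[Str] vs recv[Str]  match
        offer{data,more,done} vs select{data,more,done}  match same labels
          case data:
            X vs X  match
          case more:
            X vs X  match
          case done:
            X vs X  match

YES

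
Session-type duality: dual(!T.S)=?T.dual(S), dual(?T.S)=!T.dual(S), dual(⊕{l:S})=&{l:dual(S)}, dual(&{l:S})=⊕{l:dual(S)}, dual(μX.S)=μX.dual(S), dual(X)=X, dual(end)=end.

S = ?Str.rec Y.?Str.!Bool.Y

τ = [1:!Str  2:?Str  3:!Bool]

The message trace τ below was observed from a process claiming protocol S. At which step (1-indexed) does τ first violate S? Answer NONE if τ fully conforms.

1

@1 got !Str, protocol expects ?Str  ✗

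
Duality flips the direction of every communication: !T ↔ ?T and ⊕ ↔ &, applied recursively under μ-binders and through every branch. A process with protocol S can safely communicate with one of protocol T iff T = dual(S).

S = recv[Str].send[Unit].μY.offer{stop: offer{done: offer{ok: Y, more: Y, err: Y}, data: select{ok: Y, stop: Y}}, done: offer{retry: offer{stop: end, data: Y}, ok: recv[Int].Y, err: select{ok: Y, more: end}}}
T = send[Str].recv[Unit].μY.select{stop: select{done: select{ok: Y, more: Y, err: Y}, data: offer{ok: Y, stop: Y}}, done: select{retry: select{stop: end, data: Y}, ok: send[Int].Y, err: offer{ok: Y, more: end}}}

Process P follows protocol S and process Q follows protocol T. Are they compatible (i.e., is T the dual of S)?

YES

recv[Str] | send[Str]  match
  send[Unit] | recv[Unit]  match
    μY | μY  match (μ self-dual)
      offer{stop,done} | select{stop,done}  match same labels
        • stop:
          offer{done,data} | select{done,data}  match same labels
            • done:
              offer{ok,more,err} | select{ok,more,err}  match same labels
                • ok:
                  Y | Y  match
                • more:
                  Y | Y  match
                • err:
                  Y | Y  match
            • data:
              select{ok,stop} | offer{ok,stop}  match same labels
                • ok:
                  Y | Y  match
                • stop:
                  Y | Y  match
        • done:
          offer{retry,ok,err} | select{retry,ok,err}  match same labels
            • retry:
              offer{stop,data} | select{stop,data}  match same labels
                • stop:
                  end | end  match
                • data:
                  Y | Y  match
            • ok:
              recv[Int] | send[Int]  match
                Y | Y  match
            • err:
              select{ok,more} | offer{ok,more}  match same labels
                • ok:
                  Y | Y  match
                • more:
                  end | end  match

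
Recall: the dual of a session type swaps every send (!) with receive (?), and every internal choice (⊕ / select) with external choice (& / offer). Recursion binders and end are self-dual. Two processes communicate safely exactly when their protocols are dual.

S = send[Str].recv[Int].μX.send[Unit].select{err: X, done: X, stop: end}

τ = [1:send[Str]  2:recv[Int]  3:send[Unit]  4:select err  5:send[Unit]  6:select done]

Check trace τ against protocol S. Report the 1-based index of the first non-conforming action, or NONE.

[1] send[Str]  match  residual = recv[Int].μX.…
[2] recv[Int]  match  residual = μX.…
[3] send[Unit]  match  residual = select{err: μX.…, done: μX.…, stop: end}
[4] select err  match  residual = μX.…
[5] send[Unit]  match  residual = select{err: μX.…, done: μX.…, stop: end}
[6] select done  match  residual = μX.…
all 6 steps conform

NONE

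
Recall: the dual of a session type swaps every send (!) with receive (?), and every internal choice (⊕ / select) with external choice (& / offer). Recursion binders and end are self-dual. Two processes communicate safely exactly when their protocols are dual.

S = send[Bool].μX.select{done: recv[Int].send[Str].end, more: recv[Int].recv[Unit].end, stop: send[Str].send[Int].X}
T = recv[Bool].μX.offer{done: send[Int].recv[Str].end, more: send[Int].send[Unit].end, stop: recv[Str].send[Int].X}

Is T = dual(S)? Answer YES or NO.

send[Bool] vs recv[Bool]  ✓
  μX vs μX  ✓ (binder kept)
    select{done,more,stop} vs offer{done,more,stop}  ✓ label sets agree
      [done]
        recv[Int] vs send[Int]  ✓
          send[Str] vs recv[Str]  ✓
            end vs end  ✓
      [more]
        recv[Int] vs send[Int]  ✓
          recv[Unit] vs send[Unit]  ✓
            end vs end  ✓
      [stop]
        send[Str] vs recv[Str]  ✓
          send[Int] vs send[Int]  ✗ same direction on both sides — not dual

NO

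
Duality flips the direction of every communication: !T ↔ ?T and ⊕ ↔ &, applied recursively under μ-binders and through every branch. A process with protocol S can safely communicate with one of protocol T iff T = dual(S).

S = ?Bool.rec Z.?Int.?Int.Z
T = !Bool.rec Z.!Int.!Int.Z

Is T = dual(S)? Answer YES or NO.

?Bool | !Bool  match
  rec Z | rec Z  match (rec unchanged)
    ?Int | !Int  match
      ?Int | !Int  match
        Z | Z  match

YES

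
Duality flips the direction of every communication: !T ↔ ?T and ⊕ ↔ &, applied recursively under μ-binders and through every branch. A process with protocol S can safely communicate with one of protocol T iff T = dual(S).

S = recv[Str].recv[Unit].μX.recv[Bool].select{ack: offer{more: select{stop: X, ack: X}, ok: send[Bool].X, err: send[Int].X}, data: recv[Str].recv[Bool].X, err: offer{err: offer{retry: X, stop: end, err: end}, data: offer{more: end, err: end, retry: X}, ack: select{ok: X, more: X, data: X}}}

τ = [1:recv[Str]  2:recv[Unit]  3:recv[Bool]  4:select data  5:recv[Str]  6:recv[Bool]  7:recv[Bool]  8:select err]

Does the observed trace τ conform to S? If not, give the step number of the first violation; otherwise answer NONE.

NONE

@1 recv[Str]  ok  cont: recv[Unit].μX.…
@2 recv[Unit]  ok  cont: μX.…
@3 recv[Bool]  ok  cont: select{ack: offer{more: select{stop: μX.…, ack: μX.…}, ok: send[Bool].μX.…, err: send[Int].μX.…}, data: recv[Str].recv[Bool].μX.…, err: offer{err: offer{retry: μX.…, stop: end, err: end}, data: offer{more: end, err: end, retry: μX.…}, ack: select{ok: μX.…, more: μX.…, data: μX.…}}}
@4 select data  ok  cont: recv[Str].recv[Bool].μX.…
@5 recv[Str]  ok  cont: recv[Bool].μX.…
@6 recv[Bool]  ok  cont: μX.…
@7 recv[Bool]  ok  cont: select{ack: offer{more: select{stop: μX.…, ack: μX.…}, ok: send[Bool].μX.…, err: send[Int].μX.…}, data: recv[Str].recv[Bool].μX.…, err: offer{err: offer{retry: μX.…, stop: end, err: end}, data: offer{more: end, err: end, retry: μX.…}, ack: select{ok: μX.…, more: μX.…, data: μX.…}}}
@8 select err  ok  cont: offer{err: offer{retry: μX.…, stop: end, err: end}, data: offer{more: end, err: end, retry: μX.…}, ack: select{ok: μX.…, more: μX.…, data: μX.…}}
τ conforms to S (length 8)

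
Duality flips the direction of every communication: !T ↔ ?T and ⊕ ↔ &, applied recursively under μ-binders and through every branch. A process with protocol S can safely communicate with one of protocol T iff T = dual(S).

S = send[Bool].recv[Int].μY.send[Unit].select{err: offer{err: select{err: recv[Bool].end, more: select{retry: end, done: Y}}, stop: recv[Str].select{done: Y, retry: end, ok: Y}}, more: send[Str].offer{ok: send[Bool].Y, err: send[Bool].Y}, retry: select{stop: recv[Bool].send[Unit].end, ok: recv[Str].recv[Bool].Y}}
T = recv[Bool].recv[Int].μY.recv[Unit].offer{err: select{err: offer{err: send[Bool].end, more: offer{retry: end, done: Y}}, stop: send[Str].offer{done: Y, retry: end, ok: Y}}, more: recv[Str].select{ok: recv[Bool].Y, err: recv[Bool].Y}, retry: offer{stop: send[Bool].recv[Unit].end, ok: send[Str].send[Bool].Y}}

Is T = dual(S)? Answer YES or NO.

NO

send[Bool] | recv[Bool]  ✓
  recv[Int] | recv[Int]  ✗ same direction on both sides — not dual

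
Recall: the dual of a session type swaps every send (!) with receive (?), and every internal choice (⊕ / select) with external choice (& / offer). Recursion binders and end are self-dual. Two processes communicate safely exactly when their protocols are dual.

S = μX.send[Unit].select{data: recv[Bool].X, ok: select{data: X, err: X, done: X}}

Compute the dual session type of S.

μX.recv[Unit].offer{data: send[Bool].X, ok: offer{data: X, err: X, done: X}}

μX → μX  (μ self-dual)
  send[Unit] → recv[Unit]
    select{data,ok} → offer{data,ok}  (⊕→&)
      [data]
        recv[Bool] → send[Bool]
          X ↦ X
      [ok]
        select{data,err,done} → offer{data,err,done}  (⊕→&)
          [data]
            X ↦ X
          [err]
            X ↦ X
          [done]
            X ↦ X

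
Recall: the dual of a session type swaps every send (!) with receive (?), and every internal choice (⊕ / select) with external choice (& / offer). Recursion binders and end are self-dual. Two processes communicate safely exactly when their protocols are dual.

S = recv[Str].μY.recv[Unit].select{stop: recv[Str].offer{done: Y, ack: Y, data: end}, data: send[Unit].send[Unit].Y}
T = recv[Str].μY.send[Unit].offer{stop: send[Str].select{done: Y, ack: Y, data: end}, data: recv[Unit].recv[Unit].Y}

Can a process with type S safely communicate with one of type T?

NO

recv[Str] ‖ recv[Str]  ✗ same direction on both sides — not dual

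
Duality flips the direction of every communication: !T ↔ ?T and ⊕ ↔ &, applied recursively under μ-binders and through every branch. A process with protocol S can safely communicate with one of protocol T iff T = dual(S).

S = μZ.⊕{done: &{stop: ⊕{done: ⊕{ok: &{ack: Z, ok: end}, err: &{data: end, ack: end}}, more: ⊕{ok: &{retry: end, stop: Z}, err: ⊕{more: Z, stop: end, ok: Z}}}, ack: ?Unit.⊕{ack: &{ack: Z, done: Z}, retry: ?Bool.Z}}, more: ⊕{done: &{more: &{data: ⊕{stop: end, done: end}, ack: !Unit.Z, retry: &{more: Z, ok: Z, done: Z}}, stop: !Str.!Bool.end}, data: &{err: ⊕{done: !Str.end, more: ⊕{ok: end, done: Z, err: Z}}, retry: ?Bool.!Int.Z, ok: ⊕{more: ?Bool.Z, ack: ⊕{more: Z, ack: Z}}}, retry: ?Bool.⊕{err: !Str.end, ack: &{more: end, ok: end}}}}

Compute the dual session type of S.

μZ.&{done: ⊕{stop: &{done: &{ok: ⊕{ack: Z, ok: end}, err: ⊕{data: end, ack: end}}, more: &{ok: ⊕{retry: end, stop: Z}, err: &{more: Z, stop: end, ok: Z}}}, ack: !Unit.&{ack: ⊕{ack: Z, done: Z}, retry: !Bool.Z}}, more: &{done: ⊕{more: ⊕{data: &{stop: end, done: end}, ack: ?Unit.Z, retry: ⊕{more: Z, ok: Z, done: Z}}, stop: ?Str.?Bool.end}, data: ⊕{err: &{done: ?Str.end, more: &{ok: end, done: Z, err: Z}}, retry: !Bool.?Int.Z, ok: &{more: !Bool.Z, ack: &{more: Z, ack: Z}}}, retry: !Bool.&{err: ?Str.end, ack: ⊕{more: end, ok: end}}}}

μZ ↦ μZ  (binder kept)
  ⊕{done,more} ↦ &{done,more}  (internal→external)
    [done]
      &{stop,ack} ↦ ⊕{stop,ack}  (offer→select)
        [stop]
          ⊕{done,more} ↦ &{done,more}  (internal→external)
            [done]
              ⊕{ok,err} ↦ &{ok,err}  (internal→external)
                [ok]
                  &{ack,ok} ↦ ⊕{ack,ok}  (offer→select)
                    [ack]
                      Z ↦ Z
                    [ok]
                      end ↦ end
                [err]
                  &{data,ack} ↦ ⊕{data,ack}  (offer→select)
                    [data]
                      end ↦ end
                    [ack]
                      end ↦ end
            [more]
              ⊕{ok,err} ↦ &{ok,err}  (internal→external)
                [ok]
                  &{retry,stop} ↦ ⊕{retry,stop}  (offer→select)
                    [retry]
                      end ↦ end
                    [stop]
                      Z ↦ Z
                [err]
                  ⊕{more,stop,ok} ↦ &{more,stop,ok}  (internal→external)
                    [more]
                      Z ↦ Z
                    [stop]
                      end ↦ end
                    [ok]
                      Z ↦ Z
        [ack]
          ?Unit ↦ !Unit
            ⊕{ack,retry} ↦ &{ack,retry}  (internal→external)
              [ack]
                &{ack,done} ↦ ⊕{ack,done}  (offer→select)
                  [ack]
                    Z ↦ Z
                  [done]
                    Z ↦ Z
              [retry]
                ?Bool ↦ !Bool
                  Z ↦ Z
    [more]
      ⊕{done,data,retry} ↦ &{done,data,retry}  (internal→external)
        [done]
          &{more,stop} ↦ ⊕{more,stop}  (offer→select)
            [more]
              &{data,ack,retry} ↦ ⊕{data,ack,retry}  (offer→select)
                [data]
                  ⊕{stop,done} ↦ &{stop,done}  (internal→external)
                    [stop]
                      end ↦ end
                    [done]
                      end ↦ end
                [ack]
                  !Unit ↦ ?Unit
                    Z ↦ Z
                [retry]
                  &{more,ok,done} ↦ ⊕{more,ok,done}  (offer→select)
                    [more]
                      Z ↦ Z
                    [ok]
                      Z ↦ Z
                    [done]
                      Z ↦ Z
            [stop]
              !Str ↦ ?Str
                !Bool ↦ ?Bool
                  end ↦ end
        [data]
          &{err,retry,ok} ↦ ⊕{err,retry,ok}  (offer→select)
            [err]
              ⊕{done,more} ↦ &{done,more}  (internal→external)
                [done]
                  !Str ↦ ?Str
                    end ↦ end
                [more]
                  ⊕{ok,done,err} ↦ &{ok,done,err}  (internal→external)
                    [ok]
                      end ↦ end
                    [done]
                      Z ↦ Z
                    [err]
                      Z ↦ Z
            [retry]
              ?Bool ↦ !Bool
                !Int ↦ ?Int
                  Z ↦ Z
            [ok]
              ⊕{more,ack} ↦ &{more,ack}  (internal→external)
                [more]
                  ?Bool ↦ !Bool
                    Z ↦ Z
                [ack]
                  ⊕{more,ack} ↦ &{more,ack}  (internal→external)
                    [more]
                      Z ↦ Z
                    [ack]
                      Z ↦ Z
        [retry]
          ?Bool ↦ !Bool
            ⊕{err,ack} ↦ &{err,ack}  (internal→external)
              [err]
                !Str ↦ ?Str
                  end ↦ end
              [ack]
                &{more,ok} ↦ ⊕{more,ok}  (offer→select)
                  [more]
                    end ↦ end
                  [ok]
                    end ↦ end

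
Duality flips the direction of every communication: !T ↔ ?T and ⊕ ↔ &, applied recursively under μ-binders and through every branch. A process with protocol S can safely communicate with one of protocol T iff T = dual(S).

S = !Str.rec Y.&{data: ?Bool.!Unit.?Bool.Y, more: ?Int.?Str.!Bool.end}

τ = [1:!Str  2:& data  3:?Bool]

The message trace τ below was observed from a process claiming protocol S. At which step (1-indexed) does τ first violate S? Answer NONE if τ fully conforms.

NONE

@1 !Str  ok  residual = rec Y.…
@2 & data  ok  residual = ?Bool.!Unit.?Bool.rec Y.…
@3 ?Bool  ok  residual = !Unit.?Bool.rec Y.…
trace exhausted — no violation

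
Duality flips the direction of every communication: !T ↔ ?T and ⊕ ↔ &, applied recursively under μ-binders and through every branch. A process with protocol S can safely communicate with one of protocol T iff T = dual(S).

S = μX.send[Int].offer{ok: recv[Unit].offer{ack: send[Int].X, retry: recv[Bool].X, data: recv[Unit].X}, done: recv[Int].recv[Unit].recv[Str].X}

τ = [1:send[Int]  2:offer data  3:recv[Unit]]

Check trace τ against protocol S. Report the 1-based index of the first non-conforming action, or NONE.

2

@1 send[Int]  ✓  residual = offer{ok: recv[Unit].offer{ack: send[Int].μX.…, retry: recv[Bool].μX.…, data: recv[Unit].μX.…}, done: recv[Int].recv[Unit].recv[Str].μX.…}
@2 got offer data, protocol expects offer ok or offer done  ✗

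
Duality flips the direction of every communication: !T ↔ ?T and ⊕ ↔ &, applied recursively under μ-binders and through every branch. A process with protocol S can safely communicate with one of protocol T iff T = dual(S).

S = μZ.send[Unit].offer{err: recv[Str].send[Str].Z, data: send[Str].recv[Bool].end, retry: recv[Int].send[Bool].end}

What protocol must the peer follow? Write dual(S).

μZ → μZ  (binder kept)
  send[Unit] → recv[Unit]
    offer{err,data,retry} → select{err,data,retry}  (external→internal)
      case err:
        recv[Str] → send[Str]
          send[Str] → recv[Str]
            dual(Z) = Z
      case data:
        send[Str] → recv[Str]
          recv[Bool] → send[Bool]
            dual(end) = end
      case retry:
        recv[Int] → send[Int]
          send[Bool] → recv[Bool]
            dual(end) = end

μZ.recv[Unit].select{err: send[Str].recv[Str].Z, data: recv[Str].send[Bool].end, retry: send[Int].recv[Bool].end}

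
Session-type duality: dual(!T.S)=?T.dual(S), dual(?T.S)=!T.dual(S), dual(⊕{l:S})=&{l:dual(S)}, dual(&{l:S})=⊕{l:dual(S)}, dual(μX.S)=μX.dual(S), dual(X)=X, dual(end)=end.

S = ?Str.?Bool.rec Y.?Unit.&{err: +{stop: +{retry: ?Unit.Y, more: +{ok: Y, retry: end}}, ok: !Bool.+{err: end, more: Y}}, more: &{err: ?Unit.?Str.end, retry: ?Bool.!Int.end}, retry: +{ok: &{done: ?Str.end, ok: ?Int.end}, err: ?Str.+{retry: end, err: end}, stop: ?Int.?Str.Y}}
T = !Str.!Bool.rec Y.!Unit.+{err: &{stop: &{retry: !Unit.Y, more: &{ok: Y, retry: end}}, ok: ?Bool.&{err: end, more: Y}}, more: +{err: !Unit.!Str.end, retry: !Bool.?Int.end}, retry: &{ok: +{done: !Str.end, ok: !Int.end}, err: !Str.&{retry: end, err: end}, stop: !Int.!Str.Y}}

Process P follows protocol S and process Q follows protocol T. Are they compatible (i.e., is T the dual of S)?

?Str | !Str  match
  ?Bool | !Bool  match
    rec Y | rec Y  match (μ self-dual)
      ?Unit | !Unit  match
        &{err,more,retry} | +{err,more,retry}  match labels match
          [err]
            +{stop,ok} | &{stop,ok}  match labels match
              [stop]
                +{retry,more} | &{retry,more}  match labels match
                  [retry]
                    ?Unit | !Unit  match
                      Y | Y  match
                  [more]
                    +{ok,retry} | &{ok,retry}  match labels match
                      [ok]
                        Y | Y  match
                      [retry]
                        end | end  match
              [ok]
                !Bool | ?Bool  match
                  +{err,more} | &{err,more}  match labels match
                    [err]
                      end | end  match
                    [more]
                      Y | Y  match
          [more]
            &{err,retry} | +{err,retry}  match labels match
              [err]
                ?Unit | !Unit  match
                  ?Str | !Str  match
                    end | end  match
              [retry]
                ?Bool | !Bool  match
                  !Int | ?Int  match
                    end | end  match
          [retry]
            +{ok,err,stop} | &{ok,err,stop}  match labels match
              [ok]
                &{done,ok} | +{done,ok}  match labels match
                  [done]
                    ?Str | !Str  match
                      end | end  match
                  [ok]
                    ?Int | !Int  match
                      end | end  match
              [err]
                ?Str | !Str  match
                  +{retry,err} | &{retry,err}  match labels match
                    [retry]
                      end | end  match
                    [err]
                      end | end  match
              [stop]
                ?Int | !Int  match
                  ?Str | !Str  match
                    Y | Y  match

YES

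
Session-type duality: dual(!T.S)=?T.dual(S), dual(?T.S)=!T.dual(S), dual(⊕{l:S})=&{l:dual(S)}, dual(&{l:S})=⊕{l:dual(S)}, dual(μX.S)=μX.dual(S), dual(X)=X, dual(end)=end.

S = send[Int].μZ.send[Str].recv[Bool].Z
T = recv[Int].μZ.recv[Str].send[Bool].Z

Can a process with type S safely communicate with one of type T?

YES

send[Int] vs recv[Int]  match
  μZ vs μZ  match (rec unchanged)
    send[Str] vs recv[Str]  match
      recv[Bool] vs send[Bool]  match
        Z vs Z  match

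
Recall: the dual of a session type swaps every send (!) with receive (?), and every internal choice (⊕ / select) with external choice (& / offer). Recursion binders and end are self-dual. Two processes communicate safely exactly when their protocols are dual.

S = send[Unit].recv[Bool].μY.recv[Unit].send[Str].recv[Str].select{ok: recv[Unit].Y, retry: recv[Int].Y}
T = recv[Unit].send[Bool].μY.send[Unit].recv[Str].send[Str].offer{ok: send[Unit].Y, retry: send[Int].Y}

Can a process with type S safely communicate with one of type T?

send[Unit] vs recv[Unit]  match
  recv[Bool] vs send[Bool]  match
    μY vs μY  match (binder kept)
      recv[Unit] vs send[Unit]  match
        send[Str] vs recv[Str]  match
          recv[Str] vs send[Str]  match
            select{ok,retry} vs offer{ok,retry}  match label sets agree
              • ok:
                recv[Unit] vs send[Unit]  match
                  Y vs Y  match
              • retry:
                recv[Int] vs send[Int]  match
                  Y vs Y  match

YES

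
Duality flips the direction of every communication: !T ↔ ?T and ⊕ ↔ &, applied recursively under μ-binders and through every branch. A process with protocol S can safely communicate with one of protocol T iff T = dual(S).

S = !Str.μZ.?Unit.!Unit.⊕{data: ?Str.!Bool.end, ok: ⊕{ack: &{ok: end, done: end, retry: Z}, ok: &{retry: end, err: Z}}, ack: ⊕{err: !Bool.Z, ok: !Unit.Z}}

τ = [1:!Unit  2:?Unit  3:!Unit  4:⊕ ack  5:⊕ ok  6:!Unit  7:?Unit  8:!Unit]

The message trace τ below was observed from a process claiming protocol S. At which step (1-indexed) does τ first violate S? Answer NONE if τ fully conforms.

@1 got !Unit, protocol expects !Str  ✗

1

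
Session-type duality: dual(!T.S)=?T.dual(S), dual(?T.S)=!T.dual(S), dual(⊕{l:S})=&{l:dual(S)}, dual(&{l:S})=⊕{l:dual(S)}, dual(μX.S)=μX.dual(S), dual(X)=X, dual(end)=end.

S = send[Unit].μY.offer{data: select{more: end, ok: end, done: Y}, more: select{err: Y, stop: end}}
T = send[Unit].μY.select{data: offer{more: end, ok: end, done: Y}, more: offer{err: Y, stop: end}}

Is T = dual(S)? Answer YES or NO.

send[Unit] ‖ send[Unit]  ✗ same direction on both sides — not dual

NO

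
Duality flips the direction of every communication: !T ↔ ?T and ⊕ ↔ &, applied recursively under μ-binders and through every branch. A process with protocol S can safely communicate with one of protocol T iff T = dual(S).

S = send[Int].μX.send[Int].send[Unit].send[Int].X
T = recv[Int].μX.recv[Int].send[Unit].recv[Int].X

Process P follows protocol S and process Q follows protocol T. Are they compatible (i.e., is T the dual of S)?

NO

send[Int] | recv[Int]  ok
  μX | μX  ok (rec unchanged)
    send[Int] | recv[Int]  ok
      send[Unit] | send[Unit]  ✗ same direction on both sides — not dual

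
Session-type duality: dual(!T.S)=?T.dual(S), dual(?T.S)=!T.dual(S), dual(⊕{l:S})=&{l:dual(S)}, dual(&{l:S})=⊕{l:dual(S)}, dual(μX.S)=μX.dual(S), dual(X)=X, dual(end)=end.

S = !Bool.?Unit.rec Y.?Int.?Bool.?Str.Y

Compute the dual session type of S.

?Bool.!Unit.rec Y.!Int.!Bool.!Str.Y

!Bool → ?Bool
  ?Unit → !Unit
    rec Y → rec Y  (μ self-dual)
      ?Int → !Int
        ?Bool → !Bool
          ?Str → !Str
            Y ↦ Y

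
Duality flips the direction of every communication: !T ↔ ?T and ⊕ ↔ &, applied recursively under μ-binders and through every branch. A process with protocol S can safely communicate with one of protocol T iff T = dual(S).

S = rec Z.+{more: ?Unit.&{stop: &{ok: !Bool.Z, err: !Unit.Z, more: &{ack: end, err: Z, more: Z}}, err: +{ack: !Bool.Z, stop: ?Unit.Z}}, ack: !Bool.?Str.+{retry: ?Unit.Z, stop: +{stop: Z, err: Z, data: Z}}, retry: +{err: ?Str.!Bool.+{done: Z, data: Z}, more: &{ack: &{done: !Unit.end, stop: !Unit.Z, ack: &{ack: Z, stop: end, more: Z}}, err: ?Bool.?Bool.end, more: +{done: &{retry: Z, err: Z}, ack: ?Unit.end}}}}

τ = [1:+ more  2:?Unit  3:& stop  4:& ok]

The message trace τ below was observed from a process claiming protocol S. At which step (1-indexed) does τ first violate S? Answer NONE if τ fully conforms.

[1] + more  ✓  state: ?Unit.&{stop: &{ok: !Bool.rec Z.…, err: !Unit.rec Z.…, more: &{ack: end, err: rec Z.…, more: rec Z.…}}, err: +{ack: !Bool.rec Z.…, stop: ?Unit.rec Z.…}}
[2] ?Unit  ✓  state: &{stop: &{ok: !Bool.rec Z.…, err: !Unit.rec Z.…, more: &{ack: end, err: rec Z.…, more: rec Z.…}}, err: +{ack: !Bool.rec Z.…, stop: ?Unit.rec Z.…}}
[3] & stop  ✓  state: &{ok: !Bool.rec Z.…, err: !Unit.rec Z.…, more: &{ack: end, err: rec Z.…, more: rec Z.…}}
[4] & ok  ✓  state: !Bool.rec Z.…
trace exhausted — no violation

NONE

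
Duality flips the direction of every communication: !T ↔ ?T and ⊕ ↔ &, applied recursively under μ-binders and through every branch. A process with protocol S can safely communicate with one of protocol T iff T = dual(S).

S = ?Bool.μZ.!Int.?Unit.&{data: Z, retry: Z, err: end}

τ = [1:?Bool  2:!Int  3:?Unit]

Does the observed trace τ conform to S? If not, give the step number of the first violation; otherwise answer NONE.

NONE

step 1: ?Bool  match  now at μZ.…
step 2: !Int  match  now at ?Unit.&{data: μZ.…, retry: μZ.…, err: end}
step 3: ?Unit  match  now at &{data: μZ.…, retry: μZ.…, err: end}
τ conforms to S (length 3)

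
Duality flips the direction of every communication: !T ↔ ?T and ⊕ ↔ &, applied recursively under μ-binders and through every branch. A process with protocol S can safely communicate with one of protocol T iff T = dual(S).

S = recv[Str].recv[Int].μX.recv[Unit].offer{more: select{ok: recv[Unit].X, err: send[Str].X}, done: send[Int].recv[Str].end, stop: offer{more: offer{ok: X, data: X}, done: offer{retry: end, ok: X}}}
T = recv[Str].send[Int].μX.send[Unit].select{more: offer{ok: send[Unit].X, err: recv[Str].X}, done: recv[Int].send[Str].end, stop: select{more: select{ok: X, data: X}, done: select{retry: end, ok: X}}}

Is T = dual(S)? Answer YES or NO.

NO

recv[Str] vs recv[Str]  ✗ same direction on both sides — not dual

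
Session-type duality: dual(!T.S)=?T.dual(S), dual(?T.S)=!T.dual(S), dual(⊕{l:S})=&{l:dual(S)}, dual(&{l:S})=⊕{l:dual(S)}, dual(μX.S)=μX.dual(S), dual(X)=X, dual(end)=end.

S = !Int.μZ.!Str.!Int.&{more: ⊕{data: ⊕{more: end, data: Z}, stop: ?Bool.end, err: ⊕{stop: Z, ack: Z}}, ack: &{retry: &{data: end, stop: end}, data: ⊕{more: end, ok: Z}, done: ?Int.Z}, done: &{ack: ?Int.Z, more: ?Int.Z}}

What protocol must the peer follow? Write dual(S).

?Int.μZ.?Str.?Int.⊕{more: &{data: &{more: end, data: Z}, stop: !Bool.end, err: &{stop: Z, ack: Z}}, ack: ⊕{retry: ⊕{data: end, stop: end}, data: &{more: end, ok: Z}, done: !Int.Z}, done: ⊕{ack: !Int.Z, more: !Int.Z}}

!Int ↦ ?Int
  μZ ↦ μZ  (rec unchanged)
    !Str ↦ ?Str
      !Int ↦ ?Int
        &{more,ack,done} ↦ ⊕{more,ack,done}  (offer→select)
          case more:
            ⊕{data,stop,err} ↦ &{data,stop,err}  (internal→external)
              case data:
                ⊕{more,data} ↦ &{more,data}  (internal→external)
                  case more:
                    end ↦ end
                  case data:
                    Z ↦ Z
              case stop:
                ?Bool ↦ !Bool
                  end ↦ end
              case err:
                ⊕{stop,ack} ↦ &{stop,ack}  (internal→external)
                  case stop:
                    Z ↦ Z
                  case ack:
                    Z ↦ Z
          case ack:
            &{retry,data,done} ↦ ⊕{retry,data,done}  (offer→select)
              case retry:
                &{data,stop} ↦ ⊕{data,stop}  (offer→select)
                  case data:
                    end ↦ end
                  case stop:
                    end ↦ end
              case data:
                ⊕{more,ok} ↦ &{more,ok}  (internal→external)
                  case more:
                    end ↦ end
                  case ok:
                    Z ↦ Z
              case done:
                ?Int ↦ !Int
                  Z ↦ Z
          case done:
            &{ack,more} ↦ ⊕{ack,more}  (offer→select)
              case ack:
                ?Int ↦ !Int
                  Z ↦ Z
              case more:
                ?Int ↦ !Int
                  Z ↦ Z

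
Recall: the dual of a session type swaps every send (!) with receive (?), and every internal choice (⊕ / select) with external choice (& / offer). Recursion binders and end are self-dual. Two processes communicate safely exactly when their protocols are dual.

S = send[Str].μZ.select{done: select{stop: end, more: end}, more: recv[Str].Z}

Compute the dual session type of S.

send[Str] ↦ recv[Str]
  μZ ↦ μZ  (binder kept)
    select{done,more} ↦ offer{done,more}  (select→offer)
      case done:
        select{stop,more} ↦ offer{stop,more}  (select→offer)
          case stop:
            end ↦ end
          case more:
            end ↦ end
      case more:
        recv[Str] ↦ send[Str]
          Z ↦ Z

recv[Str].μZ.offer{done: offer{stop: end, more: end}, more: send[Str].Z}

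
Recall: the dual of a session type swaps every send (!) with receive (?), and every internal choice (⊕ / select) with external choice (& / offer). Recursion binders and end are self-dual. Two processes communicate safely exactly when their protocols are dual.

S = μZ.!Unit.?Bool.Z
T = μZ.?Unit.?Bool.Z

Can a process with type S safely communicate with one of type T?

μZ vs μZ  ok (binder kept)
  !Unit vs ?Unit  ok
    ?Bool vs ?Bool  ✗ same direction on both sides — not dual

NO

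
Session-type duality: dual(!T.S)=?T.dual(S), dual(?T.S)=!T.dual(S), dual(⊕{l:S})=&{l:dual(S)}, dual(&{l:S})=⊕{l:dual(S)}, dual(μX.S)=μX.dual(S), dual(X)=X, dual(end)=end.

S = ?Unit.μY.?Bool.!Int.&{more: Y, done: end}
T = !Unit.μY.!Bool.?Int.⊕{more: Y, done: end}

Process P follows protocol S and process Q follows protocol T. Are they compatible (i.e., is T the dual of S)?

?Unit vs !Unit  match
  μY vs μY  match (μ self-dual)
    ?Bool vs !Bool  match
      !Int vs ?Int  match
        &{more,done} vs ⊕{more,done}  match label sets agree
          case more:
            Y vs Y  match
          case done:
            end vs end  match

YES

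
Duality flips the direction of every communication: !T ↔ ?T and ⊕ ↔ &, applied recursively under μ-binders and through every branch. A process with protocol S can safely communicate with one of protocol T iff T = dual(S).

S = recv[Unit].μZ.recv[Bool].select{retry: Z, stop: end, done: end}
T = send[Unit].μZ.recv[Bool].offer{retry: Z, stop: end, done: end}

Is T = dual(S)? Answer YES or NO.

NO

recv[Unit] | send[Unit]  ✓
  μZ | μZ  ✓ (binder kept)
    recv[Bool] | recv[Bool]  ✗ same direction on both sides — not dual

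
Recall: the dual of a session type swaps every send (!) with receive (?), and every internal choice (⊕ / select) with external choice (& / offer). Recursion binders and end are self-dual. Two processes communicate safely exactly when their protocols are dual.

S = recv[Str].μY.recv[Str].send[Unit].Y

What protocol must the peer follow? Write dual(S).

send[Str].μY.send[Str].recv[Unit].Y

recv[Str] = send[Str]
  μY = μY  (binder kept)
    recv[Str] = send[Str]
      send[Unit] = recv[Unit]
        Y self-dual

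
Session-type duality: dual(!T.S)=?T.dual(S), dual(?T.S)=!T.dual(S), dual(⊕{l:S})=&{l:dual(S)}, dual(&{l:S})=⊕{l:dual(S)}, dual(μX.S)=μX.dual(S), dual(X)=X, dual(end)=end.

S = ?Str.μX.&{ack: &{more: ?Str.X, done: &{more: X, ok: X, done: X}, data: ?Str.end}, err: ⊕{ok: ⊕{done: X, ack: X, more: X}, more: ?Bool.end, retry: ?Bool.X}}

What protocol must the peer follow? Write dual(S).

?Str → !Str
  μX → μX  (μ self-dual)
    &{ack,err} → ⊕{ack,err}  (external→internal)
      case ack:
        &{more,done,data} → ⊕{more,done,data}  (external→internal)
          case more:
            ?Str → !Str
              dual(X) = X
          case done:
            &{more,ok,done} → ⊕{more,ok,done}  (external→internal)
              case more:
                dual(X) = X
              case ok:
                dual(X) = X
              case done:
                dual(X) = X
          case data:
            ?Str → !Str
              dual(end) = end
      case err:
        ⊕{ok,more,retry} → &{ok,more,retry}  (⊕→&)
          case ok:
            ⊕{done,ack,more} → &{done,ack,more}  (⊕→&)
              case done:
                dual(X) = X
              case ack:
                dual(X) = X
              case more:
                dual(X) = X
          case more:
            ?Bool → !Bool
              dual(end) = end
          case retry:
            ?Bool → !Bool
              dual(X) = X

!Str.μX.⊕{ack: ⊕{more: !Str.X, done: ⊕{more: X, ok: X, done: X}, data: !Str.end}, err: &{ok: &{done: X, ack: X, more: X}, more: !Bool.end, retry: !Bool.X}}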